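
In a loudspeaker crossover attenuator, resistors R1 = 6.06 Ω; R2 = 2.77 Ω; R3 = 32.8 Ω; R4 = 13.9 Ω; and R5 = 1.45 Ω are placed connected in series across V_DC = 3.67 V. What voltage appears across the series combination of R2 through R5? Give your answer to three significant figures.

V ≈ 3.28 V

Total series resistance ΣR = 6.06 + 2.77 + 32.8 + 13.9 + 1.45 = 56.98 Ω.
R_{R2..R5} = 2.77 + 32.8 + 13.9 + 1.45 = 50.92 Ω.
By the voltage-divider rule, V = 3.67 × 50.92/56.98 = 3.280 V.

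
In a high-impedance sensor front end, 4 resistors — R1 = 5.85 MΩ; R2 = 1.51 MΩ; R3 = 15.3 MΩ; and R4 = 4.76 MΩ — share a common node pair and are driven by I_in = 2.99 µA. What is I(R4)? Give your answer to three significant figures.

I ≈ 0.567 µA

ΣG = 1/5.85 + 1/1.51 + 1/15.3 + 1/4.76 = 1.109.
By the current-divider rule, I = I_in · G_k/ΣG = 2.99 × 0.1895 = 0.5666 µA.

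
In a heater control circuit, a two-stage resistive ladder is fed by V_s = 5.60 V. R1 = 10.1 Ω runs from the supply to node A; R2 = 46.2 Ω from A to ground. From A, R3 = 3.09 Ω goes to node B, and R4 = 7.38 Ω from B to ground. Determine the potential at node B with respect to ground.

Looking into the second stage from A: R3 + R4 = 10.47 Ω appears in parallel with R2.
Effective lower resistance at A: R2 ‖ 10.47 = 8.536 Ω.
V_A = 5.60 × 8.536/(10.1 + 8.536) = 2.565 V.
Then the unloaded second divider: V_B = V_A × R4/(R3+R4) = 2.565 × 0.7049 = 1.808 V.

V_B ≈ 1.81 V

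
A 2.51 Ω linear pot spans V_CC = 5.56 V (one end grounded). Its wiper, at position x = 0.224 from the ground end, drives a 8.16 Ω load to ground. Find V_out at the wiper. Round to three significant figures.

The pot divides into 1.948 Ω above the wiper and 0.5622 Ω below.
R_L loads the lower segment: effective lower R = 0.5260 Ω.
Then V_out = V_CC · 0.5260/(1.948 + 0.5260) = 1.182 V.
(Unloaded: V_out = x·V_CC = 1.25 V.)

V_out ≈ 1.18 V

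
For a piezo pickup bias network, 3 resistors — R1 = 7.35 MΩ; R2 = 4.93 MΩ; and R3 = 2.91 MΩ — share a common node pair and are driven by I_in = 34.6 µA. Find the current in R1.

Total conductance ΣG = 1/7.35 + 1/4.93 + 1/2.91 = 0.6825 (units of 1/MΩ).
By the current-divider rule, I = I_in · G_k/ΣG = 34.6 × 0.1993 = 6.897 µA.

I ≈ 6.90 µA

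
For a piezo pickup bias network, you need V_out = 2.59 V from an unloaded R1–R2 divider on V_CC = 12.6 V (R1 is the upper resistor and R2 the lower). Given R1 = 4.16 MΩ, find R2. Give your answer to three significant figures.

Required fraction k = V_out/V_CC = 0.2056.
Rearranging, R2 = R1·k/(1−k) = 4.16 × 0.2587 = 1.076 MΩ.

R2 ≈ 1.08 MΩ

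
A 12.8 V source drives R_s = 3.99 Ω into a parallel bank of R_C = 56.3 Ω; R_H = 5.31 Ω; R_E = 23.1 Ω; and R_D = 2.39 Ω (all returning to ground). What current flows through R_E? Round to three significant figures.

Combine the parallel branches: R_p = (1/56.3 + 1/5.31 + 1/23.1 + 1/2.39)⁻¹ = 1.497 Ω.
Node voltage V_A = V_CC · R_p/(R_s + R_p) = 12.8 × 0.2729 = 3.493 V.
I(R_E) = V_A / R_E = 3.493/23.1 = 0.1512 A.

I ≈ 0.151 A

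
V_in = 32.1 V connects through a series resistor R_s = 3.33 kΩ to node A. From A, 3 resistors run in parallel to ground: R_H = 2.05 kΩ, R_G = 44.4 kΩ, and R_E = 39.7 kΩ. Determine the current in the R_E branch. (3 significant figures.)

I ≈ 0.291 mA

Combine the parallel branches: R_p = (1/2.05 + 1/44.4 + 1/39.7)⁻¹ = 1.867 kΩ.
V_A by voltage divider: V_A = 32.1 × 1.867/(3.33 + 1.867) = 11.53 V.
Branch current I = V_A/R_E = 11.53/39.7 = 0.2905 mA.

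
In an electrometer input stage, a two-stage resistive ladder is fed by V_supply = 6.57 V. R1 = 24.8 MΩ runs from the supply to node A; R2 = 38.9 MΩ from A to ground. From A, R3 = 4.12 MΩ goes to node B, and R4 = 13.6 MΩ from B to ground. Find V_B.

The second stage (R3 + R4 = 17.72 MΩ) loads node A in parallel with R2.
R2 ‖ (R3+R4) = 12.17 MΩ.
So V_A = 6.57 × 0.3293 = 2.163 V.
V_B = V_A × 0.7675 = 1.660 V.

V_B ≈ 1.66 V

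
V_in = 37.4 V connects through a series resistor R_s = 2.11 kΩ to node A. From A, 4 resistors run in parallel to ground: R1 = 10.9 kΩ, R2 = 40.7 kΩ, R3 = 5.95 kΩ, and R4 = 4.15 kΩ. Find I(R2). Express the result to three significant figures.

Parallel bank: R_p = 1/(1/10.9 + 1/40.7 + 1/5.95 + 1/4.15) = 1.904 kΩ.
V_A = 37.4 × 1.904/4.014 = 17.74 V.
Branch current I = V_A/R2 = 17.74/40.7 = 0.4358 mA.

I ≈ 0.436 mA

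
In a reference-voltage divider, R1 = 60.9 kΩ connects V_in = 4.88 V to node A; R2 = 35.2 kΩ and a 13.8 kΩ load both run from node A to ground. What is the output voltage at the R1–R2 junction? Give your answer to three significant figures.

First combine the lower leg with the load: R2 ‖ R_L = 9.913 kΩ.
Voltage divider with the loaded lower leg: V_out = 4.88 × 9.913/(60.9 + 9.913) = 4.88 × 0.1400 = 0.6832 V.
(Unloaded it would be 1.79 V; the load pulls it down.)

V_out ≈ 0.683 V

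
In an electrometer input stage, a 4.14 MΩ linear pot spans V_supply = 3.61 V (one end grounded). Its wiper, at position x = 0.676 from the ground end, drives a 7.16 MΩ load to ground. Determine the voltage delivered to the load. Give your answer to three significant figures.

V_out ≈ 2.17 V

The pot divides into 1.341 MΩ above the wiper and 2.799 MΩ below.
R_L loads the lower segment: effective lower R = 2.012 MΩ.
Then V_out = V_supply · 2.012/(1.341 + 2.012) = 2.166 V.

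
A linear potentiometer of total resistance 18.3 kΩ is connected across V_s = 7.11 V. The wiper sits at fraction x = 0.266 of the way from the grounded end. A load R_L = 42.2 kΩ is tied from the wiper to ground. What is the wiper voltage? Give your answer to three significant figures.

Lower segment x·R_p = 4.868 kΩ; upper segment (1−x)·R_p = 13.43 kΩ.
(x·R_p) ‖ R_L = 4.364 kΩ.
V_out = 7.11 × 4.364/(13.43 + 4.364) = 1.744 V.
(Unloaded: V_out = x·V_s = 1.89 V.)

V_out ≈ 1.74 V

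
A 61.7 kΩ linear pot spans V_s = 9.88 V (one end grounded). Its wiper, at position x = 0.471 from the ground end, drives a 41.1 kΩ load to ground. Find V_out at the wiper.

V_out ≈ 3.39 V

The pot divides into 32.64 kΩ above the wiper and 29.06 kΩ below.
Lower segment in parallel with the load: 29.06 ‖ 41.1 = 17.02 kΩ.
Then V_out = V_s · 17.02/(32.64 + 17.02) = 3.387 V.
(Unloaded: V_out = x·V_s = 4.65 V.)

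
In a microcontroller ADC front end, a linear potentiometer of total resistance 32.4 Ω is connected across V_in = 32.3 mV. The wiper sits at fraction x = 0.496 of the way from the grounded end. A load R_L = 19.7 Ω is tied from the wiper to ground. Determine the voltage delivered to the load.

V_out ≈ 11.4 mV

Lower segment x·R_p = 16.07 Ω; upper segment (1−x)·R_p = 16.33 Ω.
R_L loads the lower segment: effective lower R = 8.851 Ω.
V_out = 32.3 × 8.851/(16.33 + 8.851) = 11.35 mV.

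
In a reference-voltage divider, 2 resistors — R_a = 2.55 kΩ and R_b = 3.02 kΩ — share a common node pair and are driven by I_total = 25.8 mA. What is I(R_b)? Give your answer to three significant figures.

Two-branch current divider: I_k = I_total · R_other/(R_1 + R_2).
So I = 25.8 × 2.55/5.570 = 11.81 mA.

I ≈ 11.8 mA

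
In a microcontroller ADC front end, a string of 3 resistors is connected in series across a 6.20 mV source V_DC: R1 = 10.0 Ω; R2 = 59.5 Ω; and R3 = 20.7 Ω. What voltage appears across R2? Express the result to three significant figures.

V ≈ 4.09 mV

Total series resistance ΣR = 10.0 + 59.5 + 20.7 = 90.20 Ω.
V = V_DC · R/ΣR = 6.20 × 0.6596 = 4.090 mV.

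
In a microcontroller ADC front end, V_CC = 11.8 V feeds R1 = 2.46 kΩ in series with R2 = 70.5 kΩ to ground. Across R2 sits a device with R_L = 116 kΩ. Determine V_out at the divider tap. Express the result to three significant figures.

First combine the lower leg with the load: R2 ‖ R_L = 43.85 kΩ.
Then V_out = V_CC · R2'/(R1 + R2') = 11.8 × 43.85/46.31 = 11.17 V.

V_out ≈ 11.2 V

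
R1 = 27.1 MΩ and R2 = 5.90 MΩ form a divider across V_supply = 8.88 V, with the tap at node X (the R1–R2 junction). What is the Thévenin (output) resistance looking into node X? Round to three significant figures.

R_th ≈ 4.85 MΩ

Looking into X with the source shorted: R_th = R1·R2/(R1+R2) = 27.10 × 5.90/33.00 = 4.845 MΩ.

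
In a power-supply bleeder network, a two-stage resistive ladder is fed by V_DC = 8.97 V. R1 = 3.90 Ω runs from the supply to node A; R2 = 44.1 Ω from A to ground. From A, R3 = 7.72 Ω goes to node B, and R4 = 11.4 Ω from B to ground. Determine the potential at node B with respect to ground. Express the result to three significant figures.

The second stage (R3 + R4 = 19.12 Ω) loads node A in parallel with R2.
Effective lower resistance at A: R2 ‖ 19.12 = 13.34 Ω.
First divider: V_A = V_DC · 13.34/(3.90 + 13.34) = 6.941 V.
Stage 2 is unloaded, so V_B = V_A · R4/(R3+R4) = 6.941 × 11.4/19.12 = 4.138 V.

V_B ≈ 4.14 V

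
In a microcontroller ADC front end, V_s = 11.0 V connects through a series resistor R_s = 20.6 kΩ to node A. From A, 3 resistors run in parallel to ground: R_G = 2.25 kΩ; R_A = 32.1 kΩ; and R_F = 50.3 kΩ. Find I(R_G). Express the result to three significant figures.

Combine the parallel branches: R_p = (1/2.25 + 1/32.1 + 1/50.3)⁻¹ = 2.018 kΩ.
Node voltage V_A = V_s · R_p/(R_s + R_p) = 11.0 × 0.08923 = 0.9815 V.
Branch current I = V_A/R_G = 0.9815/2.25 = 0.4362 mA.

I ≈ 0.436 mA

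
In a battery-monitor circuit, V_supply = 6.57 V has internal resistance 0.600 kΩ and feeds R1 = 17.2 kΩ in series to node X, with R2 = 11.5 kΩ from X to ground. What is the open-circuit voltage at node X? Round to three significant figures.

R1' = 0.600 + 17.2 = 17.80 kΩ (source resistance + R1).
With X open, the divider is unloaded: V_th = 6.57 × 11.5/29.30 = 2.579 V.

V_th ≈ 2.58 V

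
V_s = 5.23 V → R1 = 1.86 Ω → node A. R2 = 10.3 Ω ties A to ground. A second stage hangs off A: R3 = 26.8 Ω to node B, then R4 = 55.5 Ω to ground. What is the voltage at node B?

V_B ≈ 2.93 V

Looking into the second stage from A: R3 + R4 = 82.30 Ω appears in parallel with R2.
R2 ‖ (R3+R4) = 9.154 Ω.
V_A = 5.23 × 9.154/(1.86 + 9.154) = 4.347 V.
V_B = V_A × 0.6744 = 2.931 V.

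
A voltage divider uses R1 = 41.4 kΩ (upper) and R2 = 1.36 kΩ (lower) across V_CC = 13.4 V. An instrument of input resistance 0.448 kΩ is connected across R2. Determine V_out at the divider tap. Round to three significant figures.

First combine the lower leg with the load: R2 ‖ R_L = 0.3370 kΩ.
Voltage divider with the loaded lower leg: V_out = 13.4 × 0.3370/(41.4 + 0.3370) = 13.4 × 0.008074 = 0.1082 V.

V_out ≈ 0.108 V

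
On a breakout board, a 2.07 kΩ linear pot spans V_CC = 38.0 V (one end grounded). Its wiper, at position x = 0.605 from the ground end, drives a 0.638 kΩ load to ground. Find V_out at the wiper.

V_out ≈ 12.9 V

Lower segment x·R_p = 1.252 kΩ; upper segment (1−x)·R_p = 0.8176 kΩ.
Lower segment in parallel with the load: 1.252 ‖ 0.638 = 0.4227 kΩ.
Loaded-divider output: V_out = 38.0 × 0.3408 = 12.95 V.
(Unloaded: V_out = x·V_CC = 23.0 V.)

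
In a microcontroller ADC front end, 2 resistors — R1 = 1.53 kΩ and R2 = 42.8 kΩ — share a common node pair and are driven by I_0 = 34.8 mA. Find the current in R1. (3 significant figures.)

I ≈ 33.6 mA

For two parallel branches, I_k = I_0 · (other R)/(sum of R).
I(R1) = 34.8 × 42.8/(1.53 + 42.8) = 34.8 × 0.9655 = 33.60 mA.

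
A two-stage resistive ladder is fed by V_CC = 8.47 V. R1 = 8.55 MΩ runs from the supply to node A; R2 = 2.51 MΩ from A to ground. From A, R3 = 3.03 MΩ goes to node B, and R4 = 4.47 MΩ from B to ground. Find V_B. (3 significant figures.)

V_B ≈ 0.910 V

Looking into the second stage from A: R3 + R4 = 7.500 MΩ appears in parallel with R2.
R2 ‖ (R3+R4) = 1.881 MΩ.
So V_A = 8.47 × 0.1803 = 1.527 V.
Stage 2 is unloaded, so V_B = V_A · R4/(R3+R4) = 1.527 × 4.47/7.500 = 0.9102 V.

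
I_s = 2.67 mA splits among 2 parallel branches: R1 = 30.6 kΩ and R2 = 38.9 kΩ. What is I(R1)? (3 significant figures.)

With just two branches, the current splits inversely with resistance.
I(R1) = 2.67 × 38.9/(30.6 + 38.9) = 2.67 × 0.5597 = 1.494 mA.

I ≈ 1.49 mA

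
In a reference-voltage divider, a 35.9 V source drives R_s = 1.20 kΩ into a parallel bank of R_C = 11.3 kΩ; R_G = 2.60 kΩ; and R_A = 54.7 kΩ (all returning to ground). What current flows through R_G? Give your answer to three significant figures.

I ≈ 8.69 mA

Parallel bank: R_p = 1/(1/11.3 + 1/2.60 + 1/54.7) = 2.035 kΩ.
V_A = 35.9 × 2.035/3.235 = 22.58 V.
I(R_G) = V_A / R_G = 22.58/2.60 = 8.686 mA.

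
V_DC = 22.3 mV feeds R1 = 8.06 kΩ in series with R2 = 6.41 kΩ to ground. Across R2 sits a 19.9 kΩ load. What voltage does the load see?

R2 ‖ R_L = (6.41 × 19.9)/(6.41 + 19.9) = 4.848 kΩ.
Then V_out = V_DC · R2'/(R1 + R2') = 22.3 × 4.848/12.91 = 8.376 mV.
(Unloaded it would be 9.88 mV; the load pulls it down.)

V_out ≈ 8.38 mV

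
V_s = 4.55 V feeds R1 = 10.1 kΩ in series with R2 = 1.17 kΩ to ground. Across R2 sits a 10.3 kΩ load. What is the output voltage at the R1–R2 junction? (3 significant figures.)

V_out ≈ 0.429 V

The load sits in parallel with R2, giving an effective lower resistance R2' = R2·R_L/(R2+R_L) = 1.051 kΩ.
Now apply the divider: V_out = 4.55 × 0.09422 = 0.4287 V.
(Unloaded it would be 0.472 V; the load pulls it down.)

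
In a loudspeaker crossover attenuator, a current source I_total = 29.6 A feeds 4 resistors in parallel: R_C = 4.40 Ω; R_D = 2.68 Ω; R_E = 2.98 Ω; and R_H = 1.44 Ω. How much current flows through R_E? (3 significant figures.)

Conductances: ΣG = 1/4.40 + 1/2.68 + 1/2.98 + 1/1.44 = 1.630 (1/Ω).
R_E takes the fraction G_k/ΣG = 0.3356/1.630 = 0.2058, so I = 29.6 × 0.2058 = 6.092 A.

I ≈ 6.09 A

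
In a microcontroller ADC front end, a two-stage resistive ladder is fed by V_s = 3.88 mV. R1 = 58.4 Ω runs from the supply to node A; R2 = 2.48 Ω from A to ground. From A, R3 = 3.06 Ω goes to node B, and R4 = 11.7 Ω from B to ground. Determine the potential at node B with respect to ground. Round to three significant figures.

V_B ≈ 0.108 mV

Node A sees R2 in parallel with the series input of stage 2, R3 + R4 = 14.76 Ω.
Effective lower resistance at A: R2 ‖ 14.76 = 2.123 Ω.
So V_A = 3.88 × 0.03508 = 0.1361 mV.
Stage 2 is unloaded, so V_B = V_A · R4/(R3+R4) = 0.1361 × 11.7/14.76 = 0.1079 mV.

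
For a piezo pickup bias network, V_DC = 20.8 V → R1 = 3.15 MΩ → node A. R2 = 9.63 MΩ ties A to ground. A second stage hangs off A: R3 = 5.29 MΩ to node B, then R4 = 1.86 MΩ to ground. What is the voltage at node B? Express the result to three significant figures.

Node A sees R2 in parallel with the series input of stage 2, R3 + R4 = 7.150 MΩ.
Effective lower resistance at A: R2 ‖ 7.150 = 4.103 MΩ.
First divider: V_A = V_DC · 4.103/(3.15 + 4.103) = 11.77 V.
V_B = V_A × 0.2601 = 3.061 V.

V_B ≈ 3.06 V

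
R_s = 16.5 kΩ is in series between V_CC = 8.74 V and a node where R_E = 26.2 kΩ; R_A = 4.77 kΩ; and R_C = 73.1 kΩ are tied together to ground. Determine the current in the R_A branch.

Equivalent of the parallel group: R_p = 3.824 kΩ.
V_A by voltage divider: V_A = 8.74 × 3.824/(16.5 + 3.824) = 1.645 V.
Branch current I = V_A/R_A = 1.645/4.77 = 0.3448 mA.
(Equivalently: I_total = 0.4300 mA, then current-divider fraction G_k/ΣG = 0.8017.)

I ≈ 0.345 mA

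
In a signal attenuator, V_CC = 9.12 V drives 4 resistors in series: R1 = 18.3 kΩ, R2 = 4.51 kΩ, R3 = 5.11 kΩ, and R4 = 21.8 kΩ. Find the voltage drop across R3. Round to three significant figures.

Series total: ΣR = 18.3 + 4.51 + 5.11 + 21.8 = 49.72 kΩ.
V = V_CC · R/ΣR = 9.12 × 0.1028 = 0.9373 V.

V ≈ 0.937 V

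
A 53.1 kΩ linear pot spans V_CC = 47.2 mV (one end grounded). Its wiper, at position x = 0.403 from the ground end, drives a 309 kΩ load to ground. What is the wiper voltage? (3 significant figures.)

The pot divides into 31.70 kΩ above the wiper and 21.40 kΩ below.
(x·R_p) ‖ R_L = 20.01 kΩ.
V_out = 47.2 × 20.01/(31.70 + 20.01) = 18.27 mV.

V_out ≈ 18.3 mV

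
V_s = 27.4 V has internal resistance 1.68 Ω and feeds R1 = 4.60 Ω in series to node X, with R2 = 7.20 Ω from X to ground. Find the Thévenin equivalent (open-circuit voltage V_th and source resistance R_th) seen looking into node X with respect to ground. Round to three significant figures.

V_th ≈ 14.6 V, R_th ≈ 3.35 Ω

R1' = 1.68 + 4.60 = 6.280 Ω (source resistance + R1).
V_th is the unloaded tap voltage: V_s · R2/(R1'+R2) = 27.4 × 0.5341 = 14.64 V.
Zeroing V_s shorts the top of R1' to ground, so R_th = R1' ‖ R2 = 3.354 Ω.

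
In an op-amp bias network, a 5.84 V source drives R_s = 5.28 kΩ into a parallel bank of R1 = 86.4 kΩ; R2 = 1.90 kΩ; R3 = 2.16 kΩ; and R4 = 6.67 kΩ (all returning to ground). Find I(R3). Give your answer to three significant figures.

I ≈ 0.382 mA

Combine the parallel branches: R_p = (1/86.4 + 1/1.90 + 1/2.16 + 1/6.67)⁻¹ = 0.8690 kΩ.
Node voltage V_A = V_in · R_p/(R_s + R_p) = 5.84 × 0.1413 = 0.8253 V.
Branch current I = V_A/R3 = 0.8253/2.16 = 0.3821 mA.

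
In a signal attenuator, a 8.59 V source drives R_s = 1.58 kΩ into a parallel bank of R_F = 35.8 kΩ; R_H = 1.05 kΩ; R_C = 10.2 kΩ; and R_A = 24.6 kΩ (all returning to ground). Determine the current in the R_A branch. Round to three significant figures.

Equivalent of the parallel group: R_p = 0.8937 kΩ.
V_A by voltage divider: V_A = 8.59 × 0.8937/(1.58 + 0.8937) = 3.103 V.
Branch current I = V_A/R_A = 3.103/24.6 = 0.1262 mA.

I ≈ 0.126 mA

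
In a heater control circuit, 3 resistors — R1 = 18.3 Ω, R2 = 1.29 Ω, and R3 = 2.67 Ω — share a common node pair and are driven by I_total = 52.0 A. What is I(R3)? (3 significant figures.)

Conductances: ΣG = 1/18.3 + 1/1.29 + 1/2.67 = 1.204 (1/Ω).
By the current-divider rule, I = I_total · G_k/ΣG = 52.0 × 0.3110 = 16.17 A.

I ≈ 16.2 A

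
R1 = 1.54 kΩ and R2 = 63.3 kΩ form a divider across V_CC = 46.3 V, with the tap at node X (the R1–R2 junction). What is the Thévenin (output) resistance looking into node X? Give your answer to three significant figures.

Looking into X with the source shorted: R_th = R1·R2/(R1+R2) = 1.540 × 63.3/64.84 = 1.503 kΩ.

R_th ≈ 1.50 kΩ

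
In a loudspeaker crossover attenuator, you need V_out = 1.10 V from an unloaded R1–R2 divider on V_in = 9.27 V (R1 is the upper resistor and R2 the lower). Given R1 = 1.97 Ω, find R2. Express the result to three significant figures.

Required fraction k = V_out/V_in = 0.1187.
So R2 = R1 · V_out/(V_in − V_out) = 1.97 × 1.10/(9.27 − 1.10) = 1.97 × 0.1346 = 0.2652 Ω.

R2 ≈ 0.265 Ω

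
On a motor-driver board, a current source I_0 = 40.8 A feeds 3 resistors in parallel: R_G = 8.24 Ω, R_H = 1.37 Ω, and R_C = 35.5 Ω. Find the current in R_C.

Conductances: ΣG = 1/8.24 + 1/1.37 + 1/35.5 = 0.8795 (1/Ω).
R_C takes the fraction G_k/ΣG = 0.02817/0.8795 = 0.03203, so I = 40.8 × 0.03203 = 1.307 A.

I ≈ 1.31 A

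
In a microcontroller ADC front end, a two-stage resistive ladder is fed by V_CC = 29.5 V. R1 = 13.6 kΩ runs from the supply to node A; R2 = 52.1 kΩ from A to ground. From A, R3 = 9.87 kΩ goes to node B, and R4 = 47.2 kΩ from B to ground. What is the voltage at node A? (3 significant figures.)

V_A ≈ 19.7 V

Node A sees R2 in parallel with the series input of stage 2, R3 + R4 = 57.07 kΩ.
Effective lower resistance at A: R2 ‖ 57.07 = 27.24 kΩ.
V_A = 29.5 × 27.24/(13.6 + 27.24) = 19.68 V.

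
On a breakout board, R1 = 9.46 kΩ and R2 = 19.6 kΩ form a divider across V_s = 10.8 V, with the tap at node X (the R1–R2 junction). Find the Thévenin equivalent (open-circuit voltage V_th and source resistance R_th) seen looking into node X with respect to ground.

V_th is the unloaded tap voltage: V_s · R2/(R1+R2) = 10.8 × 0.6745 = 7.284 V.
Zeroing V_s shorts the top of R1 to ground, so R_th = R1 ‖ R2 = 6.380 kΩ.

V_th ≈ 7.28 V, R_th ≈ 6.38 kΩ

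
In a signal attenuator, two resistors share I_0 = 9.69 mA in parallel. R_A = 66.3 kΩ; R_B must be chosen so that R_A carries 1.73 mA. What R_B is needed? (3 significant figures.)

R_B ≈ 14.4 kΩ

Two-branch current divider: I_A = I_0 · R_B/(R_A + R_B).
1.73/9.69 = R_B/(R_A + R_B) → R_B = R_A · (0.1785)/(1 − 0.1785) = 66.3 × 0.2173 = 14.41 kΩ.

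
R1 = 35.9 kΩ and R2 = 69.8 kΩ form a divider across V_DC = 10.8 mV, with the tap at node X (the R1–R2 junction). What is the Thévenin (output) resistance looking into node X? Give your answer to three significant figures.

Looking into X with the source shorted: R_th = R1·R2/(R1+R2) = 35.90 × 69.8/105.7 = 23.71 kΩ.

R_th ≈ 23.7 kΩ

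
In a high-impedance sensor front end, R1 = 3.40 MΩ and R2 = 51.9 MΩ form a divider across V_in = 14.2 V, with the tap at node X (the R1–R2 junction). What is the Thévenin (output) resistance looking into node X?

R_th ≈ 3.19 MΩ

With V_in suppressed (replaced by a short), R_th = R1 ‖ R2 = (3.400 × 51.9)/(3.400 + 51.9) = 3.191 MΩ.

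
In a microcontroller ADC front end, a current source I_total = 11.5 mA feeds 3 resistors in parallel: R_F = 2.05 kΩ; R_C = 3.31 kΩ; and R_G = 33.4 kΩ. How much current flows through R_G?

Conductances: ΣG = 1/2.05 + 1/3.31 + 1/33.4 = 0.8199 (1/kΩ).
Current divider: I(R_G) = I_total · G_k/ΣG = 11.5 × (0.02994/0.8199) = 11.5 × 0.03652 = 0.4200 mA.

I ≈ 0.420 mA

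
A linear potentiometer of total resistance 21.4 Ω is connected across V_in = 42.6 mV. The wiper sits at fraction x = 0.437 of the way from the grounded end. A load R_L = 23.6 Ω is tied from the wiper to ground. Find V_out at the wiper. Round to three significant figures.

The pot divides into 12.05 Ω above the wiper and 9.352 Ω below.
(x·R_p) ‖ R_L = 6.698 Ω.
V_out = 42.6 × 6.698/(12.05 + 6.698) = 15.22 mV.

V_out ≈ 15.2 mV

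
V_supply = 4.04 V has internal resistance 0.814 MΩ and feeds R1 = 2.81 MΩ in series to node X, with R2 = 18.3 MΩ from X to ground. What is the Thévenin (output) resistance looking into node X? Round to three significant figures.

R1' = 0.814 + 2.81 = 3.624 MΩ (source resistance + R1).
Zeroing V_supply shorts the top of R1' to ground, so R_th = R1' ‖ R2 = 3.025 MΩ.

R_th ≈ 3.02 MΩ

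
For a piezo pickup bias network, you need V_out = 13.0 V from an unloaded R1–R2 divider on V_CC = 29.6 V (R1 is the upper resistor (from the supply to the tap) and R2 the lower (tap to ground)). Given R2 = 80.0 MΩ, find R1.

R1 ≈ 102 MΩ

The divider ratio is R2/(R1+R2) = 13.0/29.6 = 0.4392.
Rearranging, R1 = R2·(1−k)/k = 80.0 × 1.277 = 102.2 MΩ.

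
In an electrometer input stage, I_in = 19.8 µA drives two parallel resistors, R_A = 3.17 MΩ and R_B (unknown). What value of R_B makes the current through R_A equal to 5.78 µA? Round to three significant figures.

Two-branch current divider: I_A = I_in · R_B/(R_A + R_B).
With f = 0.2919, R_B = R_A · f/(1−f) = 3.17 × 0.4123 = 1.307 MΩ.

R_B ≈ 1.31 MΩ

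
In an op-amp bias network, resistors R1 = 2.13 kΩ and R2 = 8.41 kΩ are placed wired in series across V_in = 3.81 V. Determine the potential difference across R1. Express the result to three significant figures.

V ≈ 0.770 V

ΣR = 2.13 + 8.41 = 10.54 kΩ.
Voltage divider: V = V_in · (2.130 / 10.54) = 3.81 × 0.2021 = 0.7700 V.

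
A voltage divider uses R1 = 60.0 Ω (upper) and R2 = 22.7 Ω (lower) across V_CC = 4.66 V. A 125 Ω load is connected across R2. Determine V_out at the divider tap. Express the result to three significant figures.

V_out ≈ 1.13 V

R2 ‖ R_L = (22.7 × 125)/(22.7 + 125) = 19.21 Ω.
Then V_out = V_CC · R2'/(R1 + R2') = 4.66 × 19.21/79.21 = 1.130 V.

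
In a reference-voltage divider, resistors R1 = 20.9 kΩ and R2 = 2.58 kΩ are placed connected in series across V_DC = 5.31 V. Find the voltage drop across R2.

Series total: ΣR = 20.9 + 2.58 = 23.48 kΩ.
Voltage divider: V = V_DC · (2.580 / 23.48) = 5.31 × 0.1099 = 0.5835 V.

V ≈ 0.583 V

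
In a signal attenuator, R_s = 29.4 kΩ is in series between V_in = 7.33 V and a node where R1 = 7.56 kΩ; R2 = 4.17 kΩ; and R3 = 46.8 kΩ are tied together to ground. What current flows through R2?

I ≈ 0.140 mA

Parallel bank: R_p = 1/(1/7.56 + 1/4.17 + 1/46.8) = 2.542 kΩ.
V_A by voltage divider: V_A = 7.33 × 2.542/(29.4 + 2.542) = 0.5833 V.
Branch current I = V_A/R2 = 0.5833/4.17 = 0.1399 mA.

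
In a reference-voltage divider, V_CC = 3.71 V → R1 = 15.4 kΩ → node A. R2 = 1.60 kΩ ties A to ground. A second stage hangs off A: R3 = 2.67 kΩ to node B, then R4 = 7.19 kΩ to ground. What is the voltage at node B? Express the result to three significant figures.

V_B ≈ 0.222 V

The second stage (R3 + R4 = 9.860 kΩ) loads node A in parallel with R2.
R2 ‖ (R3+R4) = 1.377 kΩ.
So V_A = 3.71 × 0.08206 = 0.3044 V.
Then the unloaded second divider: V_B = V_A × R4/(R3+R4) = 0.3044 × 0.7292 = 0.2220 V.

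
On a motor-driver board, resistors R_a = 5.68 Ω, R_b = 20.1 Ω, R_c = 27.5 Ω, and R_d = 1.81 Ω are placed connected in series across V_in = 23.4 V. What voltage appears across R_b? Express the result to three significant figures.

Series total: ΣR = 5.68 + 20.1 + 27.5 + 1.81 = 55.09 Ω.
V = V_in · R/ΣR = 23.4 × 0.3649 = 8.538 V.

V ≈ 8.54 V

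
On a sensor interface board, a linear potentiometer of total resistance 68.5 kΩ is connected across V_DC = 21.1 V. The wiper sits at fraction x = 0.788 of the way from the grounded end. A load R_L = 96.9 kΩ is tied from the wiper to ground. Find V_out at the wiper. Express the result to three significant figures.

V_out ≈ 14.9 V

Lower segment x·R_p = 53.98 kΩ; upper segment (1−x)·R_p = 14.52 kΩ.
(x·R_p) ‖ R_L = 34.67 kΩ.
Loaded-divider output: V_out = 21.1 × 0.7048 = 14.87 V.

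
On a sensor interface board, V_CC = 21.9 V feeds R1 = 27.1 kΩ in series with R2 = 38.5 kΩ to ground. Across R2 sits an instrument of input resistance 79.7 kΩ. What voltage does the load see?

V_out ≈ 10.7 V

The load sits in parallel with R2, giving an effective lower resistance R2' = R2·R_L/(R2+R_L) = 25.96 kΩ.
Now apply the divider: V_out = 21.9 × 0.4893 = 10.71 V.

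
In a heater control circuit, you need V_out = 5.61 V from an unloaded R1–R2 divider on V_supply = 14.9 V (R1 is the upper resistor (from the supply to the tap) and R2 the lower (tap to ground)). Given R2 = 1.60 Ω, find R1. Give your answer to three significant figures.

The divider ratio is R2/(R1+R2) = 5.61/14.9 = 0.3765.
So R1 = R2 · (V_supply/V_out − 1) = 1.60 × (14.9/5.61 − 1) = 1.60 × 1.656 = 2.650 Ω.

R1 ≈ 2.65 Ω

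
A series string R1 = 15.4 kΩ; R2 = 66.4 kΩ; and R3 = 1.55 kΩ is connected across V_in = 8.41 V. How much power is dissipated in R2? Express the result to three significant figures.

ΣR = 83.35 kΩ → I = 8.41/83.35 = 0.1009 mA.
P = I²R = 0.01018 × 66.4 = 0.6760 mW.

P ≈ 0.676 mW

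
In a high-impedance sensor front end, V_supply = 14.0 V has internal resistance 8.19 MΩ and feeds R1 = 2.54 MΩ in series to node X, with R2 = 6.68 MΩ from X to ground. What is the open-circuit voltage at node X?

R1' = 8.19 + 2.54 = 10.73 MΩ (source resistance + R1).
With X open, the divider is unloaded: V_th = 14.0 × 6.68/17.41 = 5.372 V.

V_th ≈ 5.37 V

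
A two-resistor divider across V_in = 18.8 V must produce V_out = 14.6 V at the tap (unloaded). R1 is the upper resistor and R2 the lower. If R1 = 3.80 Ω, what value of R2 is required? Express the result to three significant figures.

R2 ≈ 13.2 Ω

The divider ratio is R2/(R1+R2) = 14.6/18.8 = 0.7766.
R2 = R1 · 0.7766/(1 − 0.7766) = 13.21 Ω.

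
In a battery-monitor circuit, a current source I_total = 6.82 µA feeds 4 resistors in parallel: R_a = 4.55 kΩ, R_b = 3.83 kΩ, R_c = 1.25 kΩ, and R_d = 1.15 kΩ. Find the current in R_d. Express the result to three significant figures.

Total conductance ΣG = 1/4.55 + 1/3.83 + 1/1.25 + 1/1.15 = 2.150 (units of 1/kΩ).
R_d takes the fraction G_k/ΣG = 0.8696/2.150 = 0.4044, so I = 6.82 × 0.4044 = 2.758 µA.

I ≈ 2.76 µA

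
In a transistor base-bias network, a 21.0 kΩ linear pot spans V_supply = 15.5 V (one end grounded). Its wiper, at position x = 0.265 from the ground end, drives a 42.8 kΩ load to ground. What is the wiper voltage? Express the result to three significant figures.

The pot divides into 15.44 kΩ above the wiper and 5.565 kΩ below.
(x·R_p) ‖ R_L = 4.925 kΩ.
V_out = 15.5 × 4.925/(15.44 + 4.925) = 3.749 V.

V_out ≈ 3.75 V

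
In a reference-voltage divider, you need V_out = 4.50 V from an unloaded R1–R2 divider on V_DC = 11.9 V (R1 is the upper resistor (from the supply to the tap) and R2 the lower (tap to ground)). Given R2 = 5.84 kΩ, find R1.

R1 ≈ 9.60 kΩ

V_out/V_DC = R2/(R1+R2) = 0.3782.
So R1 = R2 · (V_DC/V_out − 1) = 5.84 × (11.9/4.50 − 1) = 5.84 × 1.644 = 9.604 kΩ.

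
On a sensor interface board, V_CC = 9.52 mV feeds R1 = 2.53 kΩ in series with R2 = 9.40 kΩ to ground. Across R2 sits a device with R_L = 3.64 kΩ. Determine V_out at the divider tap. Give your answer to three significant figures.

R2 ‖ R_L = (9.40 × 3.64)/(9.40 + 3.64) = 2.624 kΩ.
Now apply the divider: V_out = 9.52 × 0.5091 = 4.847 mV.

V_out ≈ 4.85 mV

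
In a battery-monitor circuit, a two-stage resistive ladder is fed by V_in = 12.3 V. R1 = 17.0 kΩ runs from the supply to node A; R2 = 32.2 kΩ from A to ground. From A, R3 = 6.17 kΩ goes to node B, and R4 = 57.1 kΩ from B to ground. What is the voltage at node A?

V_A ≈ 6.85 V

Looking into the second stage from A: R3 + R4 = 63.27 kΩ appears in parallel with R2.
Effective lower resistance at A: R2 ‖ 63.27 = 21.34 kΩ.
So V_A = 12.3 × 0.5566 = 6.846 V.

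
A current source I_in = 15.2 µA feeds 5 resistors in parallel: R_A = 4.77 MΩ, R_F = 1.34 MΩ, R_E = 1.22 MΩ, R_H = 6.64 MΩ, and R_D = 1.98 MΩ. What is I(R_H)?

I ≈ 0.942 µA

ΣG = 1/4.77 + 1/1.34 + 1/1.22 + 1/6.64 + 1/1.98 = 2.431.
R_H takes the fraction G_k/ΣG = 0.1506/2.431 = 0.06194, so I = 15.2 × 0.06194 = 0.9416 µA.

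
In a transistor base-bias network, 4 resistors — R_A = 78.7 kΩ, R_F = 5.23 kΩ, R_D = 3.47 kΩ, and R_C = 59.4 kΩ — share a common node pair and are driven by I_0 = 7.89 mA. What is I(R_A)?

I ≈ 0.197 mA

ΣG = 1/78.7 + 1/5.23 + 1/3.47 + 1/59.4 = 0.5089.
R_A takes the fraction G_k/ΣG = 0.01271/0.5089 = 0.02497, so I = 7.89 × 0.02497 = 0.1970 mA.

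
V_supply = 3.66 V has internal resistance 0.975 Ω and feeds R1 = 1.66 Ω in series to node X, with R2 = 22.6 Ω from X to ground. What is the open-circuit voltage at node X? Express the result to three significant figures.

R1' = 0.975 + 1.66 = 2.635 Ω (source resistance + R1).
V_th is the unloaded tap voltage: V_supply · R2/(R1'+R2) = 3.66 × 0.8956 = 3.278 V.

V_th ≈ 3.28 V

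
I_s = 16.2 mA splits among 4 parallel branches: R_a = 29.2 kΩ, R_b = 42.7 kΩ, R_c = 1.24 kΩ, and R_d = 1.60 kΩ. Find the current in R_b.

Conductances: ΣG = 1/29.2 + 1/42.7 + 1/1.24 + 1/1.60 = 1.489 (1/kΩ).
By the current-divider rule, I = I_s · G_k/ΣG = 16.2 × 0.01573 = 0.2548 mA.

I ≈ 0.255 mA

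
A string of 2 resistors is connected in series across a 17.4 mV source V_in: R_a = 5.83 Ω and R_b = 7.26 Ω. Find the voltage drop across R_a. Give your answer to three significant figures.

Series total: ΣR = 5.83 + 7.26 = 13.09 Ω.
Voltage divider: V = V_in · (5.830 / 13.09) = 17.4 × 0.4454 = 7.750 mV.

V ≈ 7.75 mV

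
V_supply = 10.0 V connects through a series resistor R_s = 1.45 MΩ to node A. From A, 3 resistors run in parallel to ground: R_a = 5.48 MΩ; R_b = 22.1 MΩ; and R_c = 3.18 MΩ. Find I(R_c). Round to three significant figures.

I ≈ 1.76 µA

Combine the parallel branches: R_p = (1/5.48 + 1/22.1 + 1/3.18)⁻¹ = 1.844 MΩ.
V_A = 10.0 × 1.844/3.294 = 5.599 V.
Branch current I = V_A/R_c = 5.599/3.18 = 1.761 µA.
(Equivalently: I_total = 3.035 µA, then current-divider fraction G_k/ΣG = 0.5800.)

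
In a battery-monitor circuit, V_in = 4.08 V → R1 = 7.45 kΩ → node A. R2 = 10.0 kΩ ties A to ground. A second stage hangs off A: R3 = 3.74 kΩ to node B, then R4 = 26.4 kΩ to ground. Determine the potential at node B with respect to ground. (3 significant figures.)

Node A sees R2 in parallel with the series input of stage 2, R3 + R4 = 30.14 kΩ.
R2 ‖ (R3+R4) = 7.509 kΩ.
So V_A = 4.08 × 0.5020 = 2.048 V.
V_B = V_A × 0.8759 = 1.794 V.

V_B ≈ 1.79 V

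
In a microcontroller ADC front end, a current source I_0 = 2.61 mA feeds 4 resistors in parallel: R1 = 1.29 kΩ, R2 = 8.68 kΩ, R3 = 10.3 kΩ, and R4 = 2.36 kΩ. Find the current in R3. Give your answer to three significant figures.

ΣG = 1/1.29 + 1/8.68 + 1/10.3 + 1/2.36 = 1.411.
R3 takes the fraction G_k/ΣG = 0.09709/1.411 = 0.06880, so I = 2.61 × 0.06880 = 0.1796 mA.

I ≈ 0.180 mA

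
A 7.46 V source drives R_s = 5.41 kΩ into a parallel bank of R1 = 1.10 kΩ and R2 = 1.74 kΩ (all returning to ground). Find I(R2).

I ≈ 0.475 mA

Equivalent of the parallel group: R_p = 0.6739 kΩ.
V_A by voltage divider: V_A = 7.46 × 0.6739/(5.41 + 0.6739) = 0.8264 V.
I(R2) = V_A / R2 = 0.8264/1.74 = 0.4749 mA.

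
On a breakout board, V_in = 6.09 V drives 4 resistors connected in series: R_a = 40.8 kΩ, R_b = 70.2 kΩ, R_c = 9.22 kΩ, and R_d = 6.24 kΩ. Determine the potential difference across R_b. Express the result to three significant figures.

Series total: ΣR = 40.8 + 70.2 + 9.22 + 6.24 = 126.5 kΩ.
By the voltage-divider rule, V = 6.09 × 70.20/126.5 = 3.381 V.

V ≈ 3.38 V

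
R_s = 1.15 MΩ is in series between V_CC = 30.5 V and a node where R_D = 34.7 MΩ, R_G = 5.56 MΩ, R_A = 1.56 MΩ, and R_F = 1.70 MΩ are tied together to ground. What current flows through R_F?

I ≈ 6.76 µA

Equivalent of the parallel group: R_p = 0.6954 MΩ.
Node voltage V_A = V_CC · R_p/(R_s + R_p) = 30.5 × 0.3768 = 11.49 V.
Branch current I = V_A/R_F = 11.49/1.70 = 6.761 µA.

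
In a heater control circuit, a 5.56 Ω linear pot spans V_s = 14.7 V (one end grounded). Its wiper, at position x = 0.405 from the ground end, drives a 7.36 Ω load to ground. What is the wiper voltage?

V_out ≈ 5.04 V

Lower segment x·R_p = 2.252 Ω; upper segment (1−x)·R_p = 3.308 Ω.
R_L loads the lower segment: effective lower R = 1.724 Ω.
Then V_out = V_s · 1.724/(3.308 + 1.724) = 5.037 V.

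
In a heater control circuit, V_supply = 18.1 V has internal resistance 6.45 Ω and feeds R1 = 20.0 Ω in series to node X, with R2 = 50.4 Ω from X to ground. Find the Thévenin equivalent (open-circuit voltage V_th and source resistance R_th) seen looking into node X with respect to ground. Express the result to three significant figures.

V_th ≈ 11.9 V, R_th ≈ 17.3 Ω

R1' = 6.45 + 20.0 = 26.45 Ω (source resistance + R1).
V_th is the unloaded tap voltage: V_supply · R2/(R1'+R2) = 18.1 × 0.6558 = 11.87 V.
With V_supply suppressed (replaced by a short), R_th = R1' ‖ R2 = (26.45 × 50.4)/(26.45 + 50.4) = 17.35 Ω.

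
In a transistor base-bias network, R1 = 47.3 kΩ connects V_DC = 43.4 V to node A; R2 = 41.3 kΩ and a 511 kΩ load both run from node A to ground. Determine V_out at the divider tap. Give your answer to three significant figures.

V_out ≈ 19.4 V

First combine the lower leg with the load: R2 ‖ R_L = 38.21 kΩ.
Then V_out = V_DC · R2'/(R1 + R2') = 43.4 × 38.21/85.51 = 19.39 V.
(Unloaded it would be 20.2 V; the load pulls it down.)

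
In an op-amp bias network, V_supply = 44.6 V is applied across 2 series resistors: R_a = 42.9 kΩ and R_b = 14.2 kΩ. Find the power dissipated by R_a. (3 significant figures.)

P ≈ 26.2 mW

Series current I = V_supply/ΣR = 44.6/57.10 = 0.7811 mA.
P(R_a) = I²·R_a = (0.7811)² × 42.9 = 26.17 mW.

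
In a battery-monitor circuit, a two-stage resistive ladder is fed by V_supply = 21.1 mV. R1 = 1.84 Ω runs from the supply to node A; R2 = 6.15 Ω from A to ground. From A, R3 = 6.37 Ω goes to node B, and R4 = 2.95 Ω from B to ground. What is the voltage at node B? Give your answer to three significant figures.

V_B ≈ 4.46 mV

Node A sees R2 in parallel with the series input of stage 2, R3 + R4 = 9.320 Ω.
R2 ‖ (R3+R4) = 3.705 Ω.
V_A = 21.1 × 3.705/(1.84 + 3.705) = 14.10 mV.
V_B = V_A × 0.3165 = 4.463 mV.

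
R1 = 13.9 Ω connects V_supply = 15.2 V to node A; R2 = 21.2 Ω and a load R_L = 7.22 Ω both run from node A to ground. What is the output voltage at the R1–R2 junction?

R2 ‖ R_L = (21.2 × 7.22)/(21.2 + 7.22) = 5.386 Ω.
Now apply the divider: V_out = 15.2 × 0.2793 = 4.245 V.
(Unloaded it would be 9.18 V; the load pulls it down.)

V_out ≈ 4.24 V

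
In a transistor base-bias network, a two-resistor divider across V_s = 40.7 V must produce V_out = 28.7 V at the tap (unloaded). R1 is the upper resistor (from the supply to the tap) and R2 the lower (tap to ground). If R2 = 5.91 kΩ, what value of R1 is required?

R1 ≈ 2.47 kΩ

The divider ratio is R2/(R1+R2) = 28.7/40.7 = 0.7052.
R1 = R2·(1/k − 1) = 5.91 × 0.4181 = 2.471 kΩ.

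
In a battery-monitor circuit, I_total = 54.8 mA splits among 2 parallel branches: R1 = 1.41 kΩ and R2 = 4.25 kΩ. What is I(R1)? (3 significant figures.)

For two parallel branches, I_k = I_total · (other R)/(sum of R).
I(R1) = 54.8 × 4.25/(1.41 + 4.25) = 54.8 × 0.7509 = 41.15 mA.

I ≈ 41.1 mA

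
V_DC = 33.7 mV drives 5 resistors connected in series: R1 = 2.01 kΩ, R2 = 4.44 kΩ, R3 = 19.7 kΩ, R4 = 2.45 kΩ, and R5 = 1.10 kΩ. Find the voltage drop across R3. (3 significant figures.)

V ≈ 22.4 mV

Total series resistance ΣR = 2.01 + 4.44 + 19.7 + 2.45 + 1.10 = 29.70 kΩ.
Voltage divider: V = V_DC · (19.70 / 29.70) = 33.7 × 0.6633 = 22.35 mV.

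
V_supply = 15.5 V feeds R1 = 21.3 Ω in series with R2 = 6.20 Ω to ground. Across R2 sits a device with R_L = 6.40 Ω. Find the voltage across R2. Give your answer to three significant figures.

V_out ≈ 2.00 V

First combine the lower leg with the load: R2 ‖ R_L = 3.149 Ω.
Voltage divider with the loaded lower leg: V_out = 15.5 × 3.149/(21.3 + 3.149) = 15.5 × 0.1288 = 1.996 V.
(Unloaded it would be 3.49 V; the load pulls it down.)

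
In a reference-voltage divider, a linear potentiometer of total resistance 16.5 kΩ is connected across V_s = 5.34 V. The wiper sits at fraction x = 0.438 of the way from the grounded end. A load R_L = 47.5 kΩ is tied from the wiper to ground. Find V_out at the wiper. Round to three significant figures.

V_out ≈ 2.15 V

Lower segment x·R_p = 7.227 kΩ; upper segment (1−x)·R_p = 9.273 kΩ.
Lower segment in parallel with the load: 7.227 ‖ 47.5 = 6.273 kΩ.
V_out = 5.34 × 6.273/(9.273 + 6.273) = 2.155 V.
(Unloaded: V_out = x·V_s = 2.34 V.)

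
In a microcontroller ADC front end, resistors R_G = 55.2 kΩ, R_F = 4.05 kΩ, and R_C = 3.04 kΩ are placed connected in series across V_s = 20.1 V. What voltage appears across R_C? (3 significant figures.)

V ≈ 0.981 V

Series total: ΣR = 55.2 + 4.05 + 3.04 = 62.29 kΩ.
Voltage divider: V = V_s · (3.040 / 62.29) = 20.1 × 0.04880 = 0.9810 V.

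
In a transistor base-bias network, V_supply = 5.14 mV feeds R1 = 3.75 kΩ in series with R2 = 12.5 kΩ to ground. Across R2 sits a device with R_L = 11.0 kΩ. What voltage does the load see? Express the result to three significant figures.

V_out ≈ 3.13 mV

R2 ‖ R_L = (12.5 × 11.0)/(12.5 + 11.0) = 5.851 kΩ.
Then V_out = V_supply · R2'/(R1 + R2') = 5.14 × 5.851/9.601 = 3.132 mV.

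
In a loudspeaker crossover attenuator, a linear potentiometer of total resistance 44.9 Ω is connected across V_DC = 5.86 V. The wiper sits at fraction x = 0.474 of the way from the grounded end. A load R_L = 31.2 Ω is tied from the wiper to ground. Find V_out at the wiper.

V_out ≈ 2.04 V

The pot divides into 23.62 Ω above the wiper and 21.28 Ω below.
R_L loads the lower segment: effective lower R = 12.65 Ω.
Loaded-divider output: V_out = 5.86 × 0.3488 = 2.044 V.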